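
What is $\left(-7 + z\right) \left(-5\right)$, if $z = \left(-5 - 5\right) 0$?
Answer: $35$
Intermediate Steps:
$z = 0$ ($z = \left(-10\right) 0 = 0$)
$\left(-7 + z\right) \left(-5\right) = \left(-7 + 0\right) \left(-5\right) = \left(-7\right) \left(-5\right) = 35$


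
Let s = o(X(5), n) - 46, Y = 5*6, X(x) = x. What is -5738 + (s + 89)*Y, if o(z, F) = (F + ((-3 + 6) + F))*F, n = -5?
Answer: -3398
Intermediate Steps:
o(z, F) = F*(3 + 2*F) (o(z, F) = (F + (3 + F))*F = (3 + 2*F)*F = F*(3 + 2*F))
Y = 30
s = -11 (s = -5*(3 + 2*(-5)) - 46 = -5*(3 - 10) - 46 = -5*(-7) - 46 = 35 - 46 = -11)
-5738 + (s + 89)*Y = -5738 + (-11 + 89)*30 = -5738 + 78*30 = -5738 + 2340 = -3398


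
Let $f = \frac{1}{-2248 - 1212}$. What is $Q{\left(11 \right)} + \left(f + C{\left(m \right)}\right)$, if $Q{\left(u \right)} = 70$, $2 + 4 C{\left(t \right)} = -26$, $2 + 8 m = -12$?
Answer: $\frac{217979}{3460} \approx 63.0$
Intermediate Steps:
$m = - \frac{7}{4}$ ($m = - \frac{1}{4} + \frac{1}{8} \left(-12\right) = - \frac{1}{4} - \frac{3}{2} = - \frac{7}{4} \approx -1.75$)
$C{\left(t \right)} = -7$ ($C{\left(t \right)} = - \frac{1}{2} + \frac{1}{4} \left(-26\right) = - \frac{1}{2} - \frac{13}{2} = -7$)
$f = - \frac{1}{3460}$ ($f = \frac{1}{-3460} = - \frac{1}{3460} \approx -0.00028902$)
$Q{\left(11 \right)} + \left(f + C{\left(m \right)}\right) = 70 - \frac{24221}{3460} = \frac{217979}{3460}$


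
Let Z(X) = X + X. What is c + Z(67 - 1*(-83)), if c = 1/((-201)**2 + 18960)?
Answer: 17808301/59361 ≈ 300.00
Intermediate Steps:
c = 1/59361 (c = 1/(40401 + 18960) = 1/59361 ≈ 1.6846e-5)
Z(X) = 2*X
c + Z(67 - 1*(-83)) = 1/59361 + 2*(67 - 1*(-83)) = 1/59361 + 2*(67 + 83) = 1/59361 + 2*150 = 1/59361 + 300 = 17808301/59361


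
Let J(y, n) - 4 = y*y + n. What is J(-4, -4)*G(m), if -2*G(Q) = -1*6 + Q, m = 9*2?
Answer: -96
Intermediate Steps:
m = 18
G(Q) = 3 - Q/2 (G(Q) = -(-1*6 + Q)/2 = -(-6 + Q)/2 = 3 - Q/2)
J(y, n) = 4 + n + y² (J(y, n) = 4 + (y*y + n) = 4 + (y² + n) = 4 + (n + y²) = 4 + n + y²)
J(-4, -4)*G(m) = (4 - 4 + (-4)²)*(3 - ½*18) = (4 - 4 + 16)*(3 - 9) = 16*(-6) = -96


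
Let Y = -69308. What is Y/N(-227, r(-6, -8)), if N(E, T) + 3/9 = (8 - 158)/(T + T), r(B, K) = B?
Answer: -415848/73 ≈ -5696.5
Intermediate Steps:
N(E, T) = -1/3 - 75/T (N(E, T) = -1/3 + (8 - 158)/(T + T) = -1/3 - 150*1/(2*T) = -1/3 - 75/T)
Y/N(-227, r(-6, -8)) = -69308*(-18/(-225 - 1*(-6))) = -69308*(-18/(-225 + 6)) = -69308/((1/3)*(-1/6)*(-219)) = -69308/73/6 = -69308*6/73 = -415848/73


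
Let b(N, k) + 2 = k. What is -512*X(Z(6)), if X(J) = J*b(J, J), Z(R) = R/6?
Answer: 512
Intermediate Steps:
b(N, k) = -2 + k
Z(R) = R/6 (Z(R) = R*(⅙) = R/6)
X(J) = J*(-2 + J)
-512*X(Z(6)) = -512*(⅙)*6*(-2 + (⅙)*6) = -512*(-2 + 1) = -512*(-1) = 512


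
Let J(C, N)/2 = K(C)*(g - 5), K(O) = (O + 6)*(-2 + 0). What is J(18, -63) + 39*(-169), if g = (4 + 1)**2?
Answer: -8511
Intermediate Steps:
K(O) = -12 - 2*O (K(O) = (6 + O)*(-2) = -12 - 2*O)
g = 25 (g = 5**2 = 25)
J(C, N) = -480 - 80*C (J(C, N) = 2*((-12 - 2*C)*(25 - 5)) = 2*((-12 - 2*C)*20) = 2*(-240 - 40*C) = -480 - 80*C)
J(18, -63) + 39*(-169) = (-480 - 80*18) + 39*(-169) = (-480 - 1440) - 6591 = -1920 - 6591 = -8511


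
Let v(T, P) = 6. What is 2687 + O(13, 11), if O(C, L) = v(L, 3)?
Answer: 2693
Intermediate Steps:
O(C, L) = 6
2687 + O(13, 11) = 2687 + 6 = 2693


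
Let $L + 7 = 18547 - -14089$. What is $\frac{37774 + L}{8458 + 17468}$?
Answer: $\frac{70403}{25926} \approx 2.7155$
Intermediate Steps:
$L = 32629$ ($L = -7 + \left(18547 - -14089\right) = -7 + \left(18547 + 14089\right) = -7 + 32636 = 32629$)
$\frac{37774 + L}{8458 + 17468} = \frac{37774 + 32629}{8458 + 17468} = \frac{70403}{25926}$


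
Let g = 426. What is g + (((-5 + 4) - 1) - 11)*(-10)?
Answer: 556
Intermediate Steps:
g + (((-5 + 4) - 1) - 11)*(-10) = 426 + (((-5 + 4) - 1) - 11)*(-10) = 426 + ((-1 - 1) - 11)*(-10) = 426 + (-2 - 11)*(-10) = 426 - 13*(-10) = 426 + 130 = 556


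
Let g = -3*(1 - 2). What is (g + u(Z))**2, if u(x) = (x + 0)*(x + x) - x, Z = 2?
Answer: 81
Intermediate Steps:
u(x) = -x + 2*x**2 (u(x) = x*(2*x) - x = 2*x**2 - x = -x + 2*x**2)
g = 3 (g = -3*(-1) = 3)
(g + u(Z))**2 = (3 + 2*(-1 + 2*2))**2 = (3 + 2*(-1 + 4))**2 = (3 + 2*3)**2 = (3 + 6)**2 = 9**2 = 81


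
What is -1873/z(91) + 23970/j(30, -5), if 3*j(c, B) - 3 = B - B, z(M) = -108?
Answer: 2590633/108 ≈ 23987.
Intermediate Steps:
j(c, B) = 1 (j(c, B) = 1 + (B - B)/3 = 1 + (⅓)*0 = 1 + 0 = 1)
-1873/z(91) + 23970/j(30, -5) = -1873/(-108) + 23970/1 = -1873*(-1/108) + 23970*1 = 1873/108 + 23970 = 2590633/108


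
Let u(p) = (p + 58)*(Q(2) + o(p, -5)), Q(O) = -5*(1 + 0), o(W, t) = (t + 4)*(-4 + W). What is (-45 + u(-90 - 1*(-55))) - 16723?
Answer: -15986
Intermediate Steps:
o(W, t) = (-4 + W)*(4 + t) (o(W, t) = (4 + t)*(-4 + W) = (-4 + W)*(4 + t))
Q(O) = -5 (Q(O) = -5*1 = -5)
u(p) = (-1 - p)*(58 + p) (u(p) = (p + 58)*(-5 + (-16 - 4*(-5) + 4*p + p*(-5))) = (58 + p)*(-5 + (-16 + 20 + 4*p - 5*p)) = (58 + p)*(-5 + (4 - p)) = (58 + p)*(-1 - p) = (-1 - p)*(58 + p))
(-45 + u(-90 - 1*(-55))) - 16723 = (-45 + (-58 - 63*(-90 - 1*(-55)) - (-90 - 1*(-55))*(-4 + (-90 - 1*(-55))))) - 16723 = (-45 + (-58 - 63*(-90 + 55) - (-90 + 55)*(-4 + (-90 + 55)))) - 16723 = (-45 + (-58 - 63*(-35) - 1*(-35)*(-4 - 35))) - 16723 = (-45 + (-58 + 2205 - 1*(-35)*(-39))) - 16723 = (-45 + (-58 + 2205 - 1365)) - 16723 = (-45 + 782) - 16723 = 737 - 16723 = -15986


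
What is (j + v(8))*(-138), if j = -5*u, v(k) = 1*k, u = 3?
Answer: 966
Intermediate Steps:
v(k) = k
j = -15 (j = -5*3 = -15)
(j + v(8))*(-138) = (-15 + 8)*(-138) = -7*(-138) = 966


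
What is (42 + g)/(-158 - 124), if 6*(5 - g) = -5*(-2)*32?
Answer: 19/846 ≈ 0.022459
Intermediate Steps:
g = -145/3 (g = 5 - (-5*(-2))*32/6 = 5 - 5*32/3 = 5 - ⅙*320 = 5 - 160/3 = -145/3 ≈ -48.333)
(42 + g)/(-158 - 124) = (42 - 145/3)/(-158 - 124) = -19/3/(-282) = -19/3*(-1/282) = 19/846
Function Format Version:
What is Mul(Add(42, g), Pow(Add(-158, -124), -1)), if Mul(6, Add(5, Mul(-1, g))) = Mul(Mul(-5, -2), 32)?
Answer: Rational(19, 846) ≈ 0.022459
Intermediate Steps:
g = Rational(-145, 3) (g = Add(5, Mul(Rational(-1, 6), Mul(Mul(-5, -2), 32))) = Add(5, Mul(Rational(-1, 6), Mul(10, 32))) = Add(5, Mul(Rational(-1, 6), 320)) = Add(5, Rational(-160, 3)) = Rational(-145, 3) ≈ -48.333)
Mul(Add(42, g), Pow(Add(-158, -124), -1)) = Mul(Add(42, Rational(-145, 3)), Pow(Add(-158, -124), -1)) = Mul(Rational(-19, 3), Pow(-282, -1)) = Mul(Rational(-19, 3), Rational(-1, 282)) = Rational(19, 846)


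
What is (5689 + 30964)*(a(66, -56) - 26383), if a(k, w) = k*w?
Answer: -1102485587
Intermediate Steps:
(5689 + 30964)*(a(66, -56) - 26383) = (5689 + 30964)*(66*(-56) - 26383) = 36653*(-3696 - 26383) = 36653*(-30079) = -1102485587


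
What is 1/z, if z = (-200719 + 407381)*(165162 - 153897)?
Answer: 1/2328047430 ≈ 4.2954e-10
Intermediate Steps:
z = 2328047430 (z = 206662*11265 = 2328047430)
1/z = 1/2328047430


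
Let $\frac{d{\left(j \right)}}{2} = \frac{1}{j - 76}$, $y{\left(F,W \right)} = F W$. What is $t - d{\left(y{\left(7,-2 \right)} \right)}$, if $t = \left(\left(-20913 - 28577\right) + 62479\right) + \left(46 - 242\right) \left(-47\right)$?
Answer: $\frac{999046}{45} \approx 22201.0$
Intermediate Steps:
$d{\left(j \right)} = \frac{2}{-76 + j}$ ($d{\left(j \right)} = \frac{2}{j - 76} = \frac{2}{-76 + j}$)
$t = 22201$ ($t = \left(-49490 + 62479\right) - -9212 = 12989 + 9212 = 22201$)
$t - d{\left(y{\left(7,-2 \right)} \right)} = 22201 - \frac{2}{-76 + 7 \left(-2\right)} = 22201 - \frac{2}{-76 - 14} = 22201 - \frac{2}{-90} = 22201 - 2 \left(- \frac{1}{90}\right) = 22201 - - \frac{1}{45} = 22201 + \frac{1}{45} = \frac{999046}{45}$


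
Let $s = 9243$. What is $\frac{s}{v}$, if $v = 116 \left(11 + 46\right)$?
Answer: $\frac{3081}{2204} \approx 1.3979$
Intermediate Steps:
$v = 6612$ ($v = 116 \cdot 57 = 6612$)
$\frac{s}{v} = \frac{9243}{6612} = 9243 \cdot \frac{1}{6612} = \frac{3081}{2204}$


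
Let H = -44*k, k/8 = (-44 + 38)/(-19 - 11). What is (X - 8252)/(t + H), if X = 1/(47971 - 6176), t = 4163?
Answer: -114964113/57016739 ≈ -2.0163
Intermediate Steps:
k = 8/5 (k = 8*((-44 + 38)/(-19 - 11)) = 8*(-6/(-30)) = 8*(-6*(-1/30)) = 8*(⅕) = 8/5 ≈ 1.6000)
X = 1/41795 ≈ 2.3926e-5
H = -352/5 (H = -44*8/5 = -352/5 ≈ -70.400)
(X - 8252)/(t + H) = (1/41795 - 8252)/(4163 - 352/5) = -344892339/(41795*20463/5) = -344892339/41795*5/20463 = -114964113/57016739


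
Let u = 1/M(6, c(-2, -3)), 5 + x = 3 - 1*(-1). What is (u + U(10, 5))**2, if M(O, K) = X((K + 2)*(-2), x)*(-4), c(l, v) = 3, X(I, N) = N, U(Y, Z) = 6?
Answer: 625/16 ≈ 39.063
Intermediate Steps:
x = -1 (x = -5 + (3 - 1*(-1)) = -5 + (3 + 1) = -5 + 4 = -1)
M(O, K) = 4 (M(O, K) = -1*(-4) = 4)
u = 1/4 ≈ 0.25000
(u + U(10, 5))**2 = (1/4 + 6)**2 = (25/4)**2 = 625/16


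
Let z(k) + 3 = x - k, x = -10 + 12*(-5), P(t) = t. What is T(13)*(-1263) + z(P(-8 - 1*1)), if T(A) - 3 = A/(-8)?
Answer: -14405/8 ≈ -1800.6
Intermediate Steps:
x = -70 (x = -10 - 60 = -70)
T(A) = 3 - A/8 (T(A) = 3 + A/(-8) = 3 + A*(-⅛) = 3 - A/8)
z(k) = -73 - k (z(k) = -3 + (-70 - k) = -73 - k)
T(13)*(-1263) + z(P(-8 - 1*1)) = (3 - ⅛*13)*(-1263) + (-73 - (-8 - 1*1)) = (3 - 13/8)*(-1263) + (-73 - (-8 - 1)) = (11/8)*(-1263) + (-73 - 1*(-9)) = -13893/8 + (-73 + 9) = -13893/8 - 64 = -14405/8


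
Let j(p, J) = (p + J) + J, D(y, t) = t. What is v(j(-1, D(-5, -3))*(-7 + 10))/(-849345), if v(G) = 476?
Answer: -68/121335 ≈ -0.00056043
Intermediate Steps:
j(p, J) = p + 2*J (j(p, J) = (J + p) + J = p + 2*J)
v(j(-1, D(-5, -3))*(-7 + 10))/(-849345) = 476/(-849345) = 476*(-1/849345) = -68/121335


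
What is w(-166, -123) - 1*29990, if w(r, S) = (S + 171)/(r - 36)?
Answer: -3029014/101 ≈ -29990.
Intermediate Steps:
w(r, S) = (171 + S)/(-36 + r)
w(-166, -123) - 1*29990 = (171 - 123)/(-36 - 166) - 1*29990 = 48/(-202) - 29990 = -1/202*48 - 29990 = -24/101 - 29990 = -3029014/101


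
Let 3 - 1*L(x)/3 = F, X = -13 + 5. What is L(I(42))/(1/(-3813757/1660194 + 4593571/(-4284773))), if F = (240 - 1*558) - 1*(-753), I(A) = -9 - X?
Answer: 1725645746515320/395197468109 ≈ 4366.5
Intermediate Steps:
X = -8
I(A) = -1 (I(A) = -9 - 1*(-8) = -9 + 8 = -1)
F = 435 (F = (240 - 558) + 753 = -318 + 753 = 435)
L(x) = -1296 (L(x) = 9 - 3*435 = 9 - 1305 = -1296)
L(I(42))/(1/(-3813757/1660194 + 4593571/(-4284773))) = -1296/(1/(-3813757/1660194 + 4593571/(-4284773))) = -1296/(1/(-3813757*1/1660194 + 4593571*(-1/4284773))) = -1296/(1/(-3813757/1660194 - 4593571/4284773)) = -1296/(1/(-23967302034935/7113554425962)) = -1296/(-7113554425962/23967302034935) = -1296*(-23967302034935/7113554425962) = 1725645746515320/395197468109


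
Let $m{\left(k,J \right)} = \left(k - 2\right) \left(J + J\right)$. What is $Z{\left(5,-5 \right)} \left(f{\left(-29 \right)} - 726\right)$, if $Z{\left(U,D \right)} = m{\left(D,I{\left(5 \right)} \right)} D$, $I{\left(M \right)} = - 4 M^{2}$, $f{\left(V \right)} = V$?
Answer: $5285000$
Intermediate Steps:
$m{\left(k,J \right)} = 2 J \left(-2 + k\right)$ ($m{\left(k,J \right)} = \left(-2 + k\right) 2 J = 2 J \left(-2 + k\right)$)
$Z{\left(U,D \right)} = D \left(400 - 200 D\right)$ ($Z{\left(U,D \right)} = 2 \left(- 4 \cdot 5^{2}\right) \left(-2 + D\right) D = 2 \left(\left(-4\right) 25\right) \left(-2 + D\right) D = 2 \left(-100\right) \left(-2 + D\right) D = \left(400 - 200 D\right) D = D \left(400 - 200 D\right)$)
$Z{\left(5,-5 \right)} \left(f{\left(-29 \right)} - 726\right) = 200 \left(-5\right) \left(2 - -5\right) \left(-29 - 726\right) = 200 \left(-5\right) \left(2 + 5\right) \left(-755\right) = 200 \left(-5\right) 7 \left(-755\right) = \left(-7000\right) \left(-755\right) = 5285000$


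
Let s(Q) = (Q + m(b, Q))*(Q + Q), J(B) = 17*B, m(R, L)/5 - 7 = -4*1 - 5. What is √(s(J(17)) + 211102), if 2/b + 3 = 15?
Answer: 2*√93091 ≈ 610.22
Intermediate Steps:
b = ⅙ (b = 2/(-3 + 15) = 2/12 = 2*(1/12) = ⅙ ≈ 0.16667)
m(R, L) = -10 (m(R, L) = 35 + 5*(-4*1 - 5) = 35 + 5*(-4 - 5) = 35 + 5*(-9) = 35 - 45 = -10)
s(Q) = 2*Q*(-10 + Q) (s(Q) = (Q - 10)*(Q + Q) = (-10 + Q)*(2*Q) = 2*Q*(-10 + Q))
√(s(J(17)) + 211102) = √(2*(17*17)*(-10 + 17*17) + 211102) = √(2*289*(-10 + 289) + 211102) = √(2*289*279 + 211102) = √(161262 + 211102) = √372364 = 2*√93091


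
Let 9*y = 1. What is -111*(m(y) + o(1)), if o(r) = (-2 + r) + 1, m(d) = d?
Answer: -37/3 ≈ -12.333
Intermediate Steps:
y = ⅑ (y = (⅑)*1 = ⅑ ≈ 0.11111)
o(r) = -1 + r
-111*(m(y) + o(1)) = -111*(⅑ + (-1 + 1)) = -111*(⅑ + 0) = -111*⅑ = -37/3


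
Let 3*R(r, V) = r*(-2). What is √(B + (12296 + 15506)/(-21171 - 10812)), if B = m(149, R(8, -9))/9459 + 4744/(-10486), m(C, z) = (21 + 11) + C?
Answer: I*√16850251841393652779/3596712231 ≈ 1.1413*I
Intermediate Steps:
R(r, V) = -2*r/3 (R(r, V) = (r*(-2))/3 = (-2*r)/3 = -2*r/3)
m(C, z) = 32 + C
B = -21487765/49593537 (B = (32 + 149)/9459 + 4744/(-10486) = 181*(1/9459) + 4744*(-1/10486) = 181/9459 - 2372/5243 = -21487765/49593537 ≈ -0.43328)
√(B + (12296 + 15506)/(-21171 - 10812)) = √(-21487765/49593537 + (12296 + 15506)/(-21171 - 10812)) = √(-21487765/49593537 + 27802/(-31983)) = √(-21487765/49593537 + 27802*(-1/31983)) = √(-21487765/49593537 - 27802/31983) = √(-98382985889/75530956851) = I*√16850251841393652779/3596712231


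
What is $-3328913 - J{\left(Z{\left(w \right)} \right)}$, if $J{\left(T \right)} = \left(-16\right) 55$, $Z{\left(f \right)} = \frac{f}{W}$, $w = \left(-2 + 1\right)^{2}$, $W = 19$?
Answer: $-3328033$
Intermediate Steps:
$w = 1$ ($w = \left(-1\right)^{2} = 1$)
$Z{\left(f \right)} = \frac{f}{19}$
$J{\left(T \right)} = -880$
$-3328913 - J{\left(Z{\left(w \right)} \right)} = -3328913 - -880 = -3328913 + 880 = -3328033$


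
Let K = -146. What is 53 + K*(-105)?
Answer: 15383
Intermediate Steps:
53 + K*(-105) = 53 - 146*(-105) = 53 + 15330 = 15383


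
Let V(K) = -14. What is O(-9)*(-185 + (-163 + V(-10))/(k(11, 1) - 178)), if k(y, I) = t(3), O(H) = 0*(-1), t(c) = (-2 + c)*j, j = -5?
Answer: 0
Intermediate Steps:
t(c) = 10 - 5*c (t(c) = (-2 + c)*(-5) = 10 - 5*c)
O(H) = 0
k(y, I) = -5 (k(y, I) = 10 - 5*3 = 10 - 15 = -5)
O(-9)*(-185 + (-163 + V(-10))/(k(11, 1) - 178)) = 0*(-185 + (-163 - 14)/(-5 - 178)) = 0*(-185 - 177/(-183)) = 0*(-185 - 177*(-1/183)) = 0*(-185 + 59/61) = 0*(-11226/61) = 0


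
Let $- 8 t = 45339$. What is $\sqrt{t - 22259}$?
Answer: $\frac{i \sqrt{446822}}{4} \approx 167.11 i$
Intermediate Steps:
$t = - \frac{45339}{8}$ ($t = \left(- \frac{1}{8}\right) 45339 = - \frac{45339}{8} \approx -5667.4$)
$\sqrt{t - 22259} = \sqrt{- \frac{45339}{8} - 22259} = \sqrt{- \frac{223411}{8}} = \frac{i \sqrt{446822}}{4}$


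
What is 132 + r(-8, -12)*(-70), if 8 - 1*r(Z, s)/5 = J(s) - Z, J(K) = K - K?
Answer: 132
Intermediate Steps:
J(K) = 0
r(Z, s) = 40 + 5*Z (r(Z, s) = 40 - 5*(0 - Z) = 40 - (-5)*Z = 40 + 5*Z)
132 + r(-8, -12)*(-70) = 132 + (40 + 5*(-8))*(-70) = 132 + (40 - 40)*(-70) = 132 + 0*(-70) = 132 + 0 = 132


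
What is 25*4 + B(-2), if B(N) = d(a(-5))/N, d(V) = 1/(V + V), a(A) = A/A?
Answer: 399/4 ≈ 99.750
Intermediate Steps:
a(A) = 1
d(V) = 1/(2*V)
B(N) = 1/(2*N) (B(N) = ((1/2)/1)/N = ((1/2)*1)/N = 1/(2*N))
25*4 + B(-2) = 25*4 + (1/2)/(-2) = 100 + (1/2)*(-1/2) = 100 - 1/4 = 399/4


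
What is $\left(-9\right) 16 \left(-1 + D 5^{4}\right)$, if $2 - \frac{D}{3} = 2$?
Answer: $144$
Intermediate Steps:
$D = 0$ ($D = 6 - 6 = 0$)
$\left(-9\right) 16 \left(-1 + D 5^{4}\right) = \left(-9\right) 16 \left(-1 + 0 \cdot 5^{4}\right) = - 144 \left(-1 + 0 \cdot 625\right) = - 144 \left(-1 + 0\right) = \left(-144\right) \left(-1\right) = 144$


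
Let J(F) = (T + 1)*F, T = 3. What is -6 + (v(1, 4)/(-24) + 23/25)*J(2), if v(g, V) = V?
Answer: 2/75 ≈ 0.026667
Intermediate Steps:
J(F) = 4*F (J(F) = (3 + 1)*F = 4*F)
-6 + (v(1, 4)/(-24) + 23/25)*J(2) = -6 + (4/(-24) + 23/25)*(4*2) = -6 + (4*(-1/24) + 23*(1/25))*8 = -6 + (-⅙ + 23/25)*8 = -6 + (113/150)*8 = -6 + 452/75 = 2/75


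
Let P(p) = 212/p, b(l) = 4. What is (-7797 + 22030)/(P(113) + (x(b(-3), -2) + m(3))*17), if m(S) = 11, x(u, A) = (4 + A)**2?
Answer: 1608329/29027 ≈ 55.408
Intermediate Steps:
(-7797 + 22030)/(P(113) + (x(b(-3), -2) + m(3))*17) = (-7797 + 22030)/(212/113 + ((4 - 2)**2 + 11)*17) = 14233/(212*(1/113) + (2**2 + 11)*17) = 14233/(212/113 + (4 + 11)*17) = 14233/(212/113 + 15*17) = 14233/(212/113 + 255) = 14233/(29027/113) = 14233*(113/29027) = 1608329/29027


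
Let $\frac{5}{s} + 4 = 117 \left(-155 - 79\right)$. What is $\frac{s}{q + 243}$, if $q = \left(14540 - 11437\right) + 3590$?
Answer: $- \frac{5}{189921552} \approx -2.6327 \cdot 10^{-8}$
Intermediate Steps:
$q = 6693$ ($q = 3103 + 3590 = 6693$)
$s = - \frac{5}{27382}$ ($s = \frac{5}{-4 + 117 \left(-155 - 79\right)} = \frac{5}{-4 + 117 \left(-234\right)} = \frac{5}{-4 - 27378} = \frac{5}{-27382} = 5 \left(- \frac{1}{27382}\right) = - \frac{5}{27382} \approx -0.0001826$)
$\frac{s}{q + 243} = - \frac{5}{27382 \left(6693 + 243\right)} = - \frac{5}{27382 \cdot 6936} = \left(- \frac{5}{27382}\right) \frac{1}{6936} = - \frac{5}{189921552}$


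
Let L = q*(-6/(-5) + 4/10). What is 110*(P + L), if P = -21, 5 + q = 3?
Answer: -2662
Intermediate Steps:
q = -2 (q = -5 + 3 = -2)
L = -16/5 (L = -2*(-6/(-5) + 4/10) = -2*(-6*(-⅕) + 4*(⅒)) = -2*(6/5 + ⅖) = -2*8/5 = -16/5 ≈ -3.2000)
110*(P + L) = 110*(-21 - 16/5) = 110*(-121/5) = -2662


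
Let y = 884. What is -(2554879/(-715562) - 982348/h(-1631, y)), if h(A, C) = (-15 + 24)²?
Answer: 703137844775/57960522 ≈ 12131.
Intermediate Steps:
h(A, C) = 81 (h(A, C) = 9² = 81)
-(2554879/(-715562) - 982348/h(-1631, y)) = -(2554879/(-715562) - 982348/81) = -(2554879*(-1/715562) - 982348*1/81) = -(-2554879/715562 - 982348/81) = -1*(-703137844775/57960522) = 703137844775/57960522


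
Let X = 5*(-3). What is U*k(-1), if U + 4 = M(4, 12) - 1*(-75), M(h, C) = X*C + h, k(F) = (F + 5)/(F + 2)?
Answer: -420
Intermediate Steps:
X = -15
k(F) = (5 + F)/(2 + F)
M(h, C) = h - 15*C (M(h, C) = -15*C + h = h - 15*C)
U = -105 (U = -4 + ((4 - 15*12) - 1*(-75)) = -4 + ((4 - 180) + 75) = -4 + (-176 + 75) = -4 - 101 = -105)
U*k(-1) = -105*(5 - 1)/(2 - 1) = -105*4/1 = -105*4 = -420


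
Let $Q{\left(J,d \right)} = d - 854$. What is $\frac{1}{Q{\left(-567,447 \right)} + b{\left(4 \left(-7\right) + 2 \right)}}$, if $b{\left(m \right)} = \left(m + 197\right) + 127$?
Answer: $- \frac{1}{109} \approx -0.0091743$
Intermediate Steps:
$Q{\left(J,d \right)} = -854 + d$
$b{\left(m \right)} = 324 + m$ ($b{\left(m \right)} = \left(197 + m\right) + 127 = 324 + m$)
$\frac{1}{Q{\left(-567,447 \right)} + b{\left(4 \left(-7\right) + 2 \right)}} = \frac{1}{\left(-854 + 447\right) + \left(324 + \left(4 \left(-7\right) + 2\right)\right)} = \frac{1}{-407 + \left(324 + \left(-28 + 2\right)\right)} = \frac{1}{-407 + \left(324 - 26\right)} = \frac{1}{-407 + 298} = \frac{1}{-109} = - \frac{1}{109}$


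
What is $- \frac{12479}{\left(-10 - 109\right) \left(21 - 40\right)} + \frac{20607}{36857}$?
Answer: $- \frac{413346076}{83333677} \approx -4.9601$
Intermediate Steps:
$- \frac{12479}{\left(-10 - 109\right) \left(21 - 40\right)} + \frac{20607}{36857} = - \frac{12479}{\left(-119\right) \left(-19\right)} + 20607 \cdot \frac{1}{36857} = - \frac{12479}{2261} + \frac{20607}{36857} = - \frac{413346076}{83333677}$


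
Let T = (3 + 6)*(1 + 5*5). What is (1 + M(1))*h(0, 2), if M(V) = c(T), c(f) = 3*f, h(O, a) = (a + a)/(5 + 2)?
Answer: 2812/7 ≈ 401.71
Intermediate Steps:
h(O, a) = 2*a/7 (h(O, a) = (2*a)/7 = (2*a)*(⅐) = 2*a/7)
T = 234 (T = 9*(1 + 25) = 9*26 = 234)
M(V) = 702 (M(V) = 3*234 = 702)
(1 + M(1))*h(0, 2) = (1 + 702)*((2/7)*2) = 703*(4/7) = 2812/7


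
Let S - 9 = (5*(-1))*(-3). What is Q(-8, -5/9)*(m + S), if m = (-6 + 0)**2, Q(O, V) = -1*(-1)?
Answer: 60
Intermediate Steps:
Q(O, V) = 1
m = 36 (m = (-6)**2 = 36)
S = 24 (S = 9 + (5*(-1))*(-3) = 9 - 5*(-3) = 9 + 15 = 24)
Q(-8, -5/9)*(m + S) = 1*(36 + 24) = 1*60 = 60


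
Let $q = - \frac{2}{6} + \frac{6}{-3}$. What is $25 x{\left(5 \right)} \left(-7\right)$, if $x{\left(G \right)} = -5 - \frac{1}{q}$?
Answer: $800$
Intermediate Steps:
$q = - \frac{7}{3}$ ($q = \left(-2\right) \frac{1}{6} + 6 \left(- \frac{1}{3}\right) = - \frac{1}{3} - 2 = - \frac{7}{3} \approx -2.3333$)
$x{\left(G \right)} = - \frac{32}{7}$ ($x{\left(G \right)} = -5 - \frac{1}{- \frac{7}{3}} = -5 - - \frac{3}{7} = -5 + \frac{3}{7} = - \frac{32}{7}$)
$25 x{\left(5 \right)} \left(-7\right) = 25 \left(- \frac{32}{7}\right) \left(-7\right) = \left(- \frac{800}{7}\right) \left(-7\right) = 800$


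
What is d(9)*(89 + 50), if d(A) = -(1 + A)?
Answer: -1390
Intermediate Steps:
d(A) = -1 - A
d(9)*(89 + 50) = (-1 - 1*9)*(89 + 50) = (-1 - 9)*139 = -10*139 = -1390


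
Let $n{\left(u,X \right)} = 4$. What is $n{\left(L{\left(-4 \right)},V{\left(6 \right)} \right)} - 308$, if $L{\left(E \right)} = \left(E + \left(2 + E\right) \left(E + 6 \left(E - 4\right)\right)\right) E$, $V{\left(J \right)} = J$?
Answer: $-304$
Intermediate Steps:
$L{\left(E \right)} = E \left(E + \left(-24 + 7 E\right) \left(2 + E\right)\right)$ ($L{\left(E \right)} = \left(E + \left(2 + E\right) \left(E + 6 \left(-4 + E\right)\right)\right) E = \left(E + \left(2 + E\right) \left(E + \left(-24 + 6 E\right)\right)\right) E = \left(E + \left(2 + E\right) \left(-24 + 7 E\right)\right) E = \left(E + \left(-24 + 7 E\right) \left(2 + E\right)\right) E = E \left(E + \left(-24 + 7 E\right) \left(2 + E\right)\right)$)
$n{\left(L{\left(-4 \right)},V{\left(6 \right)} \right)} - 308 = 4 - 308 = -304$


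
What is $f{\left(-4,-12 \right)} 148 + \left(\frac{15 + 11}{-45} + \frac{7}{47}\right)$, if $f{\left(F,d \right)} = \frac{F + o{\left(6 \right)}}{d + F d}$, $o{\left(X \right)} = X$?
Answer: $\frac{16483}{2115} \approx 7.7934$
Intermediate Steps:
$f{\left(F,d \right)} = \frac{6 + F}{d + F d}$ ($f{\left(F,d \right)} = \frac{F + 6}{d + F d} = \frac{6 + F}{d + F d}$)
$f{\left(-4,-12 \right)} 148 + \left(\frac{15 + 11}{-45} + \frac{7}{47}\right) = \frac{6 - 4}{\left(-12\right) \left(1 - 4\right)} 148 + \left(\frac{15 + 11}{-45} + \frac{7}{47}\right) = \left(- \frac{1}{12}\right) \frac{1}{-3} \cdot 2 \cdot 148 + \left(26 \left(- \frac{1}{45}\right) + 7 \cdot \frac{1}{47}\right) = \left(- \frac{1}{12}\right) \left(- \frac{1}{3}\right) 2 \cdot 148 + \left(- \frac{26}{45} + \frac{7}{47}\right) = \frac{1}{18} \cdot 148 - \frac{907}{2115} = \frac{74}{9} - \frac{907}{2115} = \frac{16483}{2115}$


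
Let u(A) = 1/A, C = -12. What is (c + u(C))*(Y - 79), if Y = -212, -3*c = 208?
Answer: 80801/4 ≈ 20200.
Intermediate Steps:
c = -208/3 (c = -1/3*208 = -208/3 ≈ -69.333)
(c + u(C))*(Y - 79) = (-208/3 + 1/(-12))*(-212 - 79) = (-208/3 - 1/12)*(-291) = -833/12*(-291) = 80801/4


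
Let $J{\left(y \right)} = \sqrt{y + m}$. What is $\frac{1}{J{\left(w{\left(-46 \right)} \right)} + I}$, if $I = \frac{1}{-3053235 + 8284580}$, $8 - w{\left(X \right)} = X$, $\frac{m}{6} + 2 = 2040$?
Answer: $- \frac{5231345}{336121131791845049} + \frac{27366970509025 \sqrt{12282}}{336121131791845049} \approx 0.0090233$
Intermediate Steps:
$m = 12228$ ($m = -12 + 6 \cdot 2040 = -12 + 12240 = 12228$)
$w{\left(X \right)} = 8 - X$
$I = \frac{1}{5231345} \approx 1.9116 \cdot 10^{-7}$
$J{\left(y \right)} = \sqrt{12228 + y}$ ($J{\left(y \right)} = \sqrt{y + 12228} = \sqrt{12228 + y}$)
$\frac{1}{J{\left(w{\left(-46 \right)} \right)} + I} = \frac{1}{\sqrt{12228 + \left(8 - -46\right)} + \frac{1}{5231345}} = \frac{1}{\sqrt{12228 + \left(8 + 46\right)} + \frac{1}{5231345}} = \frac{1}{\sqrt{12228 + 54} + \frac{1}{5231345}} = \frac{1}{\sqrt{12282} + \frac{1}{5231345}} = \frac{1}{\frac{1}{5231345} + \sqrt{12282}}$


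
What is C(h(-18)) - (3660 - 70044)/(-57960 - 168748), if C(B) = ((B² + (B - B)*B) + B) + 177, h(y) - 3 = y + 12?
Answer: 10355295/56677 ≈ 182.71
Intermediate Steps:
h(y) = 15 + y (h(y) = 3 + (y + 12) = 3 + (12 + y) = 15 + y)
C(B) = 177 + B + B² (C(B) = ((B² + 0*B) + B) + 177 = ((B² + 0) + B) + 177 = (B² + B) + 177 = (B + B²) + 177 = 177 + B + B²)
C(h(-18)) - (3660 - 70044)/(-57960 - 168748) = (177 + (15 - 18) + (15 - 18)²) - (3660 - 70044)/(-57960 - 168748) = (177 - 3 + (-3)²) - (-66384)/(-226708) = (177 - 3 + 9) - (-66384)*(-1)/226708 = 183 - 1*16596/56677 = 183 - 16596/56677 = 10355295/56677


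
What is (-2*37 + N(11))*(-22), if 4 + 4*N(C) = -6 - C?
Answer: 3487/2 ≈ 1743.5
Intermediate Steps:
N(C) = -5/2 - C/4 (N(C) = -1 + (-6 - C)/4 = -1 + (-3/2 - C/4) = -5/2 - C/4)
(-2*37 + N(11))*(-22) = (-2*37 + (-5/2 - 1/4*11))*(-22) = (-74 + (-5/2 - 11/4))*(-22) = (-74 - 21/4)*(-22) = -317/4*(-22) = 3487/2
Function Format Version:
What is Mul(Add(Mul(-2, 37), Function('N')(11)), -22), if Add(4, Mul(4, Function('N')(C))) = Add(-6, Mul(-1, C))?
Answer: Rational(3487, 2) ≈ 1743.5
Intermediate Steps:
Function('N')(C) = Add(Rational(-5, 2), Mul(Rational(-1, 4), C)) (Function('N')(C) = Add(-1, Mul(Rational(1, 4), Add(-6, Mul(-1, C)))) = Add(-1, Add(Rational(-3, 2), Mul(Rational(-1, 4), C))) = Add(Rational(-5, 2), Mul(Rational(-1, 4), C)))
Mul(Add(Mul(-2, 37), Function('N')(11)), -22) = Mul(Add(Mul(-2, 37), Add(Rational(-5, 2), Mul(Rational(-1, 4), 11))), -22) = Mul(Add(-74, Add(Rational(-5, 2), Rational(-11, 4))), -22) = Mul(Add(-74, Rational(-21, 4)), -22) = Mul(Rational(-317, 4), -22) = Rational(3487, 2)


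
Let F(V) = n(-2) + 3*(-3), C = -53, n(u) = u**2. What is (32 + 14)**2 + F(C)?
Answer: 2111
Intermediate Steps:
F(V) = -5 (F(V) = (-2)**2 + 3*(-3) = 4 - 9 = -5)
(32 + 14)**2 + F(C) = (32 + 14)**2 - 5 = 46**2 - 5 = 2116 - 5 = 2111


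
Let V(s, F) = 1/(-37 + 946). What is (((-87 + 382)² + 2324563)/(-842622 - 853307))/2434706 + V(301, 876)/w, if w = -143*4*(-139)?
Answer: -8340508831/14627030319894564 ≈ -5.7021e-7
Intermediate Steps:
V(s, F) = 1/909
w = 79508 (w = -572*(-139) = 79508)
(((-87 + 382)² + 2324563)/(-842622 - 853307))/2434706 + V(301, 876)/w = (((-87 + 382)² + 2324563)/(-842622 - 853307))/2434706 + (1/909)/79508 = ((295² + 2324563)/(-1695929))*(1/2434706) + (1/909)*(1/79508) = ((87025 + 2324563)*(-1/1695929))*(1/2434706) + 1/72272772 = (2411588*(-1/1695929))*(1/2434706) + 1/72272772 = -2411588/1695929*1/2434706 + 1/72272772 = -1205794/2064544255937 + 1/72272772 = -8340508831/14627030319894564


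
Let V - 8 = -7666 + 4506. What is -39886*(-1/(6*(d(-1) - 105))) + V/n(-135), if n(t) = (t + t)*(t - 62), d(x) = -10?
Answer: -179671/3105 ≈ -57.865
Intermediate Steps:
V = -3152 (V = 8 + (-7666 + 4506) = 8 - 3160 = -3152)
n(t) = 2*t*(-62 + t) (n(t) = (2*t)*(-62 + t) = 2*t*(-62 + t))
-39886*(-1/(6*(d(-1) - 105))) + V/n(-135) = -39886*(-1/(6*(-10 - 105))) - 3152*(-1/(270*(-62 - 135))) = -39886/((-115*(-6))) - 3152/(2*(-135)*(-197)) = -39886/690 - 3152/53190 = -39886*1/690 - 3152*1/53190 = -19943/345 - 8/135 = -179671/3105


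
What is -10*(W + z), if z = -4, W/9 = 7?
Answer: -590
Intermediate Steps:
W = 63 (W = 9*7 = 63)
-10*(W + z) = -10*(63 - 4) = -10*59 = -590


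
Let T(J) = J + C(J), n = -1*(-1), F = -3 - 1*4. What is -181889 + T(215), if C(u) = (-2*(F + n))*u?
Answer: -179094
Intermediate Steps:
F = -7 (F = -3 - 4 = -7)
n = 1
C(u) = 12*u (C(u) = (-2*(-7 + 1))*u = (-2*(-6))*u = 12*u)
T(J) = 13*J (T(J) = J + 12*J = 13*J)
-181889 + T(215) = -181889 + 13*215 = -181889 + 2795 = -179094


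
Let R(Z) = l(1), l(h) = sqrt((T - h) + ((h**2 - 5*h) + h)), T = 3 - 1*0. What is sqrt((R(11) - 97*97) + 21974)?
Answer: sqrt(12565 + I) ≈ 112.09 + 0.0045*I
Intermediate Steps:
T = 3 (T = 3 + 0 = 3)
l(h) = sqrt(3 + h**2 - 5*h) (l(h) = sqrt((3 - h) + ((h**2 - 5*h) + h)) = sqrt((3 - h) + (h**2 - 4*h)) = sqrt(3 + h**2 - 5*h))
R(Z) = I (R(Z) = sqrt(3 + 1**2 - 5*1) = sqrt(3 + 1 - 5) = sqrt(-1) = I)
sqrt((R(11) - 97*97) + 21974) = sqrt((I - 97*97) + 21974) = sqrt((I - 9409) + 21974) = sqrt((-9409 + I) + 21974) = sqrt(12565 + I)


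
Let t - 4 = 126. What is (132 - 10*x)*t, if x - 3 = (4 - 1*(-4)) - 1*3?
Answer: 6760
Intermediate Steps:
t = 130 (t = 4 + 126 = 130)
x = 8 (x = 3 + ((4 - 1*(-4)) - 1*3) = 3 + ((4 + 4) - 3) = 3 + (8 - 3) = 3 + 5 = 8)
(132 - 10*x)*t = (132 - 10*8)*130 = (132 - 80)*130 = 52*130 = 6760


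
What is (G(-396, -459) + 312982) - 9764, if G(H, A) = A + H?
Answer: 302363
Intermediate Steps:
(G(-396, -459) + 312982) - 9764 = ((-459 - 396) + 312982) - 9764 = (-855 + 312982) - 9764 = 312127 - 9764 = 302363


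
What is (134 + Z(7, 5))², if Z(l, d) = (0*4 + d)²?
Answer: 25281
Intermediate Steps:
Z(l, d) = d² (Z(l, d) = (0 + d)² = d²)
(134 + Z(7, 5))² = (134 + 5²)² = (134 + 25)² = 159² = 25281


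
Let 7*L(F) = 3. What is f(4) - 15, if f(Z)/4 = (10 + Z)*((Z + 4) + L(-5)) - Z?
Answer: 441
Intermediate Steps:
L(F) = 3/7 (L(F) = (1/7)*3 = 3/7)
f(Z) = -4*Z + 4*(10 + Z)*(31/7 + Z) (f(Z) = 4*((10 + Z)*((Z + 4) + 3/7) - Z) = 4*((10 + Z)*((4 + Z) + 3/7) - Z) = 4*((10 + Z)*(31/7 + Z) - Z) = 4*(-Z + (10 + Z)*(31/7 + Z)) = -4*Z + 4*(10 + Z)*(31/7 + Z))
f(4) - 15 = (1240/7 + 4*4**2 + (376/7)*4) - 15 = (1240/7 + 4*16 + 1504/7) - 15 = (1240/7 + 64 + 1504/7) - 15 = 456 - 15 = 441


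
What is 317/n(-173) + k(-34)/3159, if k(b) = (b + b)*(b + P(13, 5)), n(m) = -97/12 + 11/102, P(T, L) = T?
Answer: -67320952/1713231 ≈ -39.295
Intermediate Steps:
n(m) = -1627/204 (n(m) = -97*1/12 + 11*(1/102) = -97/12 + 11/102 = -1627/204)
k(b) = 2*b*(13 + b) (k(b) = (b + b)*(b + 13) = (2*b)*(13 + b) = 2*b*(13 + b))
317/n(-173) + k(-34)/3159 = 317/(-1627/204) + (2*(-34)*(13 - 34))/3159 = 317*(-204/1627) + (2*(-34)*(-21))*(1/3159) = -64668/1627 + 1428*(1/3159) = -64668/1627 + 476/1053 = -67320952/1713231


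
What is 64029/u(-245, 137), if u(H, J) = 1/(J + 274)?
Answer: 26315919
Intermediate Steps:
u(H, J) = 1/(274 + J)
64029/u(-245, 137) = 64029/(1/(274 + 137)) = 64029/(1/411) = 64029*411 = 26315919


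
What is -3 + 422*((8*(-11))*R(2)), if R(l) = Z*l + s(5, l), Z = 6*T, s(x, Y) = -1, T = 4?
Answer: -1745395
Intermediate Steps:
Z = 24 (Z = 6*4 = 24)
R(l) = -1 + 24*l (R(l) = 24*l - 1 = -1 + 24*l)
-3 + 422*((8*(-11))*R(2)) = -3 + 422*((8*(-11))*(-1 + 24*2)) = -3 + 422*(-88*(-1 + 48)) = -3 + 422*(-88*47) = -3 + 422*(-4136) = -3 - 1745392 = -1745395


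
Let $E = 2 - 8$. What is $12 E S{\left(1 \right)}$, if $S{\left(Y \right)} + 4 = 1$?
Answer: $216$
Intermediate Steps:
$E = -6$
$S{\left(Y \right)} = -3$ ($S{\left(Y \right)} = -4 + 1 = -3$)
$12 E S{\left(1 \right)} = 12 \left(-6\right) \left(-3\right) = \left(-72\right) \left(-3\right) = 216$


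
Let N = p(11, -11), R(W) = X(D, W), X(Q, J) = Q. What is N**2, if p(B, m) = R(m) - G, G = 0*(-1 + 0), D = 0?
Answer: 0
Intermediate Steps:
R(W) = 0
G = 0 (G = 0*(-1) = 0)
p(B, m) = 0 (p(B, m) = 0 - 1*0 = 0 + 0 = 0)
N = 0
N**2 = 0**2 = 0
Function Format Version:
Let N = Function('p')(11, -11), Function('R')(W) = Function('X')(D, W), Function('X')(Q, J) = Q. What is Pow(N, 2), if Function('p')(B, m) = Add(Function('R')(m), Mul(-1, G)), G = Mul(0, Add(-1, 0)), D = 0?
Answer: 0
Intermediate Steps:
Function('R')(W) = 0
G = 0 (G = Mul(0, -1) = 0)
Function('p')(B, m) = 0 (Function('p')(B, m) = Add(0, Mul(-1, 0)) = Add(0, 0) = 0)
N = 0
Pow(N, 2) = Pow(0, 2) = 0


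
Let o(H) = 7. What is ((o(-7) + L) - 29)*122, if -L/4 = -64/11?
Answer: 1708/11 ≈ 155.27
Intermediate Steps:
L = 256/11 (L = -(-256)/11 = -4*(-64/11) = 256/11 ≈ 23.273)
((o(-7) + L) - 29)*122 = ((7 + 256/11) - 29)*122 = (333/11 - 29)*122 = (14/11)*122 = 1708/11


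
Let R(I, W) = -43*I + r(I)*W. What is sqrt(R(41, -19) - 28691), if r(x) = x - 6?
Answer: I*sqrt(31119) ≈ 176.41*I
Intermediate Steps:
r(x) = -6 + x
R(I, W) = -43*I + W*(-6 + I) (R(I, W) = -43*I + (-6 + I)*W = -43*I + W*(-6 + I))
sqrt(R(41, -19) - 28691) = sqrt((-43*41 - 19*(-6 + 41)) - 28691) = sqrt((-1763 - 19*35) - 28691) = sqrt((-1763 - 665) - 28691) = sqrt(-2428 - 28691) = sqrt(-31119) = I*sqrt(31119)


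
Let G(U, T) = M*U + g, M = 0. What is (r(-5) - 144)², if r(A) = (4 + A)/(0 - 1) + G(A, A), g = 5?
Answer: 19044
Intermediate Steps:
G(U, T) = 5 (G(U, T) = 0*U + 5 = 0 + 5 = 5)
r(A) = 1 - A (r(A) = (4 + A)/(0 - 1) + 5 = (4 + A)/(-1) + 5 = (4 + A)*(-1) + 5 = (-4 - A) + 5 = 1 - A)
(r(-5) - 144)² = ((1 - 1*(-5)) - 144)² = ((1 + 5) - 144)² = (6 - 144)² = (-138)² = 19044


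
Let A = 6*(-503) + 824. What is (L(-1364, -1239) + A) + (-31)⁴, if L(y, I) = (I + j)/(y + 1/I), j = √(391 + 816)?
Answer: 1557041401140/1689997 - 1239*√1207/1689997 ≈ 9.2133e+5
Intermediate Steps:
j = √1207 ≈ 34.742
A = -2194 (A = -3018 + 824 = -2194)
L(y, I) = (I + √1207)/(y + 1/I)
(L(-1364, -1239) + A) + (-31)⁴ = (-1239*(-1239 + √1207)/(1 - 1239*(-1364)) - 2194) + (-31)⁴ = (-1239*(-1239 + √1207)/(1 + 1689996) - 2194) + 923521 = (-1239*(-1239 + √1207)/1689997 - 2194) + 923521 = (-1239*1/1689997*(-1239 + √1207) - 2194) + 923521 = ((1535121/1689997 - 1239*√1207/1689997) - 2194) + 923521 = (-3706318297/1689997 - 1239*√1207/1689997) + 923521 = 1557041401140/1689997 - 1239*√1207/1689997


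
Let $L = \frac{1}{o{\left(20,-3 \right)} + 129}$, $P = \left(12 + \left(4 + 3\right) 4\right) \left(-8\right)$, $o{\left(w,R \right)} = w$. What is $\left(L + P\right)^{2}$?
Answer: $\frac{2273287041}{22201} \approx 1.024 \cdot 10^{5}$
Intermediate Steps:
$P = -320$ ($P = \left(12 + 7 \cdot 4\right) \left(-8\right) = \left(12 + 28\right) \left(-8\right) = 40 \left(-8\right) = -320$)
$L = \frac{1}{149}$ ($L = \frac{1}{20 + 129} = \frac{1}{149} \approx 0.0067114$)
$\left(L + P\right)^{2} = \left(\frac{1}{149} - 320\right)^{2} = \left(- \frac{47679}{149}\right)^{2} = \frac{2273287041}{22201}$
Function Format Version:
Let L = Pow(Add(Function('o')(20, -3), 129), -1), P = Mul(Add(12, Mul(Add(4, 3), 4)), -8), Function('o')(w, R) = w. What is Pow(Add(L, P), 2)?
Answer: Rational(2273287041, 22201) ≈ 1.0240e+5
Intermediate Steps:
P = -320 (P = Mul(Add(12, Mul(7, 4)), -8) = Mul(Add(12, 28), -8) = Mul(40, -8) = -320)
L = Rational(1, 149) (L = Pow(Add(20, 129), -1) = Pow(149, -1) = Rational(1, 149) ≈ 0.0067114)
Pow(Add(L, P), 2) = Pow(Add(Rational(1, 149), -320), 2) = Pow(Rational(-47679, 149), 2) = Rational(2273287041, 22201)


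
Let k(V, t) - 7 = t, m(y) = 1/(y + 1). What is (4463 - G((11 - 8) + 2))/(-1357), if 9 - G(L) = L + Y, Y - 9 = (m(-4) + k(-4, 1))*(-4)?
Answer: -13312/4071 ≈ -3.2700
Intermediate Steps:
m(y) = 1/(1 + y)
k(V, t) = 7 + t
Y = -65/3 (Y = 9 + (1/(1 - 4) + (7 + 1))*(-4) = 9 + (1/(-3) + 8)*(-4) = 9 + (-⅓ + 8)*(-4) = 9 + (23/3)*(-4) = 9 - 92/3 = -65/3 ≈ -21.667)
G(L) = 92/3 - L (G(L) = 9 - (L - 65/3) = 9 - (-65/3 + L) = 9 + (65/3 - L) = 92/3 - L)
(4463 - G((11 - 8) + 2))/(-1357) = (4463 - (92/3 - ((11 - 8) + 2)))/(-1357) = (4463 - (92/3 - (3 + 2)))*(-1/1357) = (4463 - (92/3 - 1*5))*(-1/1357) = (4463 - (92/3 - 5))*(-1/1357) = (4463 - 1*77/3)*(-1/1357) = (4463 - 77/3)*(-1/1357) = (13312/3)*(-1/1357) = -13312/4071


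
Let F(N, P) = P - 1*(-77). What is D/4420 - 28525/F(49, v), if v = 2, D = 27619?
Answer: -123898599/349180 ≈ -354.83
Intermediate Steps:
F(N, P) = 77 + P (F(N, P) = P + 77 = 77 + P)
D/4420 - 28525/F(49, v) = 27619/4420 - 28525/(77 + 2) = 27619*(1/4420) - 28525/79 = 27619/4420 - 28525*1/79 = 27619/4420 - 28525/79 = -123898599/349180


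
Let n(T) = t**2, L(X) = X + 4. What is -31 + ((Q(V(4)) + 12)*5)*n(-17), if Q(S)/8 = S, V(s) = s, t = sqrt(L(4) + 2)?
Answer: 2169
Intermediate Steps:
L(X) = 4 + X
t = sqrt(10) (t = sqrt((4 + 4) + 2) = sqrt(8 + 2) = sqrt(10) ≈ 3.1623)
Q(S) = 8*S
n(T) = 10 (n(T) = (sqrt(10))**2 = 10)
-31 + ((Q(V(4)) + 12)*5)*n(-17) = -31 + ((8*4 + 12)*5)*10 = -31 + ((32 + 12)*5)*10 = -31 + (44*5)*10 = -31 + 220*10 = -31 + 2200 = 2169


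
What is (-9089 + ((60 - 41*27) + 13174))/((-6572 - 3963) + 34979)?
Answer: 217/1746 ≈ 0.12428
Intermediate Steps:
(-9089 + ((60 - 41*27) + 13174))/((-6572 - 3963) + 34979) = (-9089 + ((60 - 1107) + 13174))/(-10535 + 34979) = (-9089 + (-1047 + 13174))/24444 = (-9089 + 12127)*(1/24444) = 3038*(1/24444) = 217/1746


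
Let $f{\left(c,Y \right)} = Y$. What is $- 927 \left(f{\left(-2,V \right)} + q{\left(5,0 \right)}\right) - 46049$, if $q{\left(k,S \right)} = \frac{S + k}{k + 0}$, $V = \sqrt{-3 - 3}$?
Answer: $-46976 - 927 i \sqrt{6} \approx -46976.0 - 2270.7 i$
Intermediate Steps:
$V = i \sqrt{6}$ ($V = \sqrt{-6} = i \sqrt{6} \approx 2.4495 i$)
$q{\left(k,S \right)} = \frac{S + k}{k}$
$- 927 \left(f{\left(-2,V \right)} + q{\left(5,0 \right)}\right) - 46049 = - 927 \left(i \sqrt{6} + \frac{0 + 5}{5}\right) - 46049 = - 927 \left(i \sqrt{6} + \frac{1}{5} \cdot 5\right) - 46049 = - 927 \left(i \sqrt{6} + 1\right) - 46049 = - 927 \left(1 + i \sqrt{6}\right) - 46049 = \left(-927 - 927 i \sqrt{6}\right) - 46049 = -46976 - 927 i \sqrt{6}$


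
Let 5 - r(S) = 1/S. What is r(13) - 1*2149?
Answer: -27873/13 ≈ -2144.1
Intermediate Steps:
r(S) = 5 - 1/S
r(13) - 1*2149 = (5 - 1/13) - 1*2149 = (5 - 1*1/13) - 2149 = (5 - 1/13) - 2149 = 64/13 - 2149 = -27873/13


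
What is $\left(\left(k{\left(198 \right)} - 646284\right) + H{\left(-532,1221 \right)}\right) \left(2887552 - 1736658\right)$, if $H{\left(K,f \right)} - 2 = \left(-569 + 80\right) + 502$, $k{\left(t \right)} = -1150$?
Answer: $-745110642586$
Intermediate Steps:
$H{\left(K,f \right)} = 15$ ($H{\left(K,f \right)} = 2 + \left(\left(-569 + 80\right) + 502\right) = 2 + \left(-489 + 502\right) = 2 + 13 = 15$)
$\left(\left(k{\left(198 \right)} - 646284\right) + H{\left(-532,1221 \right)}\right) \left(2887552 - 1736658\right) = \left(\left(-1150 - 646284\right) + 15\right) \left(2887552 - 1736658\right) = \left(-647434 + 15\right) 1150894 = \left(-647419\right) 1150894 = -745110642586$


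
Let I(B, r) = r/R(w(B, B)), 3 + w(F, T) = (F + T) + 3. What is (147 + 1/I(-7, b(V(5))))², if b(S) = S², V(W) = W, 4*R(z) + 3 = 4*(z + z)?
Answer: 8508889/400 ≈ 21272.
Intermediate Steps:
w(F, T) = F + T (w(F, T) = -3 + ((F + T) + 3) = -3 + (3 + F + T) = F + T)
R(z) = -¾ + 2*z (R(z) = -¾ + (4*(z + z))/4 = -¾ + (4*(2*z))/4 = -¾ + (8*z)/4 = -¾ + 2*z)
I(B, r) = r/(-¾ + 4*B) (I(B, r) = r/(-¾ + 2*(B + B)) = r/(-¾ + 2*(2*B)) = r/(-¾ + 4*B))
(147 + 1/I(-7, b(V(5))))² = (147 + 1/(4*5²/(-3 + 16*(-7))))² = (147 + 1/(4*25/(-3 - 112)))² = (147 + 1/(4*25/(-115)))² = (147 + 1/(4*25*(-1/115)))² = (147 + 1/(-20/23))² = (147 - 23/20)² = (2917/20)² = 8508889/400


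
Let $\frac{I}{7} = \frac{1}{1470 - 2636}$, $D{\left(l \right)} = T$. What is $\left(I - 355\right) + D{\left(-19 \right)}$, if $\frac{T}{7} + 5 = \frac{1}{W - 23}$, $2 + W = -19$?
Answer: $- \frac{82715}{212} \approx -390.17$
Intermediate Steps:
$W = -21$ ($W = -2 - 19 = -21$)
$T = - \frac{1547}{44}$ ($T = -35 + \frac{7}{-21 - 23} = -35 + \frac{7}{-44} = -35 + 7 \left(- \frac{1}{44}\right) = -35 - \frac{7}{44} = - \frac{1547}{44} \approx -35.159$)
$D{\left(l \right)} = - \frac{1547}{44}$
$I = - \frac{7}{1166}$ ($I = \frac{7}{1470 - 2636} = \frac{7}{-1166} = 7 \left(- \frac{1}{1166}\right) = - \frac{7}{1166} \approx -0.0060034$)
$\left(I - 355\right) + D{\left(-19 \right)} = \left(- \frac{7}{1166} - 355\right) - \frac{1547}{44} = - \frac{413937}{1166} - \frac{1547}{44} = - \frac{82715}{212}$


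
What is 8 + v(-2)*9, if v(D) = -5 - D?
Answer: -19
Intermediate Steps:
8 + v(-2)*9 = 8 + (-5 - 1*(-2))*9 = 8 + (-5 + 2)*9 = 8 - 3*9 = 8 - 27 = -19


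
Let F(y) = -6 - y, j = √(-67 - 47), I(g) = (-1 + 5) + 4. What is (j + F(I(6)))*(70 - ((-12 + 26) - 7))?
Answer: -882 + 63*I*√114 ≈ -882.0 + 672.66*I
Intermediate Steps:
I(g) = 8 (I(g) = 4 + 4 = 8)
j = I*√114 (j = √(-114) = I*√114 ≈ 10.677*I)
(j + F(I(6)))*(70 - ((-12 + 26) - 7)) = (I*√114 + (-6 - 1*8))*(70 - ((-12 + 26) - 7)) = (I*√114 + (-6 - 8))*(70 - (14 - 7)) = (I*√114 - 14)*(70 - 1*7) = (-14 + I*√114)*(70 - 7) = (-14 + I*√114)*63 = -882 + 63*I*√114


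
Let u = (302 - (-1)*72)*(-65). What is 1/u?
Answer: -1/24310 ≈ -4.1135e-5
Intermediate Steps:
u = -24310 (u = (302 - 1*(-72))*(-65) = (302 + 72)*(-65) = 374*(-65) = -24310)
1/u = 1/(-24310) = -1/24310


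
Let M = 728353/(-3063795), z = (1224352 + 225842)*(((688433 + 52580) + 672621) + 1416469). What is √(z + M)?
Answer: √38525452802487729099033915/3063795 ≈ 2.0259e+6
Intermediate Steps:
z = 4104198389982 (z = 1450194*((741013 + 672621) + 1416469) = 1450194*(1413634 + 1416469) = 1450194*2830103 = 4104198389982)
M = -728353/3063795 (M = 728353*(-1/3063795) = -728353/3063795 ≈ -0.23773)
√(z + M) = √(4104198389982 - 728353/3063795) = √(12574422506234173337/3063795) = √38525452802487729099033915/3063795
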